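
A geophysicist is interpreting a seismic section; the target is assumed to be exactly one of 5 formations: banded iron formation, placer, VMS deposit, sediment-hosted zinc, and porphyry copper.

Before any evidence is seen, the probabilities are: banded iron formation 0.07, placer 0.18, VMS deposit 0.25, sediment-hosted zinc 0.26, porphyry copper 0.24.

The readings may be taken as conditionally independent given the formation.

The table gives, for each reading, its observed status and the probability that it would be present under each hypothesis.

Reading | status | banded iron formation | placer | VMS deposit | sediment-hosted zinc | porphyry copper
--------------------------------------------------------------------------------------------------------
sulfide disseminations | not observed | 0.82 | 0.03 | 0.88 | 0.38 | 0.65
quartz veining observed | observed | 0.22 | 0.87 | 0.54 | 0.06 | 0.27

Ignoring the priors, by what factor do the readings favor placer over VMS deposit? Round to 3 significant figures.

13.0

The Bayes factor is the ratio of the joint likelihoods of the reading pattern under the two hypotheses (using 1 − P(present | H) for each absent reading).
  placer: (1 − 0.03) × 0.87 = 0.8439
  VMS deposit: (1 − 0.88) × 0.54 = 0.0648
Bayes factor = 0.8439 / 0.0648 ≈ 13.0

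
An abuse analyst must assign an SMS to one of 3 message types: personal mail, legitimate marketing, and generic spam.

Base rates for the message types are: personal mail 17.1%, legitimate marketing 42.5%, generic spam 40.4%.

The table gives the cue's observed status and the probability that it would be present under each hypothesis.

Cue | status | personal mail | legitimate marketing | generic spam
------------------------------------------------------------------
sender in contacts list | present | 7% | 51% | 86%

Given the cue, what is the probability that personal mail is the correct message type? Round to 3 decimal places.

For each hypothesis, the unnormalized posterior weight is prior × likelihood:
  personal mail: 0.171 × 0.07 = 0.01197
  legitimate marketing: 0.425 × 0.51 = 0.21675
  generic spam: 0.404 × 0.86 = 0.34744
The unnormalized weights sum to 0.57616.
P(personal mail | evidence) = 0.01197 / 0.57616 ≈ 0.021.

0.021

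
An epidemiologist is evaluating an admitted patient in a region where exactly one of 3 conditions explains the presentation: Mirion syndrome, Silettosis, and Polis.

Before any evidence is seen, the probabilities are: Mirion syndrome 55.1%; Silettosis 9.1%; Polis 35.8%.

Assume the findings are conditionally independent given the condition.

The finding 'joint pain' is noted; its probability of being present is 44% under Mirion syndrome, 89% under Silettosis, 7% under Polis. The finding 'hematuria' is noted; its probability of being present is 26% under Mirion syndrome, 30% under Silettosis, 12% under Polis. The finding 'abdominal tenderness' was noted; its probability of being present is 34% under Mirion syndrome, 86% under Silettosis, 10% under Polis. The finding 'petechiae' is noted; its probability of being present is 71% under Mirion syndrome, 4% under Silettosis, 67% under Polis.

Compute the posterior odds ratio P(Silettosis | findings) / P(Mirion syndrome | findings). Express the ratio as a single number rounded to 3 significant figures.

Posterior odds equal prior odds times the likelihood ratio; only the two competing hypotheses matter.
  Silettosis: 0.091 × 0.89 × 0.30 × 0.86 × 0.04 = 0.00083582
  Mirion syndrome: 0.551 × 0.44 × 0.26 × 0.34 × 0.71 = 0.015217
Odds(Silettosis : Mirion syndrome) = 0.00083582 / 0.015217 ≈ 0.0549.

0.0549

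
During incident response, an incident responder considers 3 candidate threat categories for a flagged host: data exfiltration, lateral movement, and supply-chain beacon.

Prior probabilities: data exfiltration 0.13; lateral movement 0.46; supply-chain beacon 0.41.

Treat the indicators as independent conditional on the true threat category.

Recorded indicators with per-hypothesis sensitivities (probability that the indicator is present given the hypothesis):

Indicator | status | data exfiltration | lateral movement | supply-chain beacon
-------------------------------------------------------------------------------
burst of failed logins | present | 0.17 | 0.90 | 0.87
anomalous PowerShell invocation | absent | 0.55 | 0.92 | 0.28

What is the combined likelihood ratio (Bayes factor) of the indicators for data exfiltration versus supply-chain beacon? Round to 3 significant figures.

0.122

Joint likelihood of the indicator pattern under each hypothesis (using 1 − P(present | H) for each absent indicator):
  data exfiltration: 0.17 × (1 − 0.55) = 0.0765
  supply-chain beacon: 0.87 × (1 − 0.28) = 0.6264
Bayes factor = 0.0765 / 0.6264 ≈ 0.122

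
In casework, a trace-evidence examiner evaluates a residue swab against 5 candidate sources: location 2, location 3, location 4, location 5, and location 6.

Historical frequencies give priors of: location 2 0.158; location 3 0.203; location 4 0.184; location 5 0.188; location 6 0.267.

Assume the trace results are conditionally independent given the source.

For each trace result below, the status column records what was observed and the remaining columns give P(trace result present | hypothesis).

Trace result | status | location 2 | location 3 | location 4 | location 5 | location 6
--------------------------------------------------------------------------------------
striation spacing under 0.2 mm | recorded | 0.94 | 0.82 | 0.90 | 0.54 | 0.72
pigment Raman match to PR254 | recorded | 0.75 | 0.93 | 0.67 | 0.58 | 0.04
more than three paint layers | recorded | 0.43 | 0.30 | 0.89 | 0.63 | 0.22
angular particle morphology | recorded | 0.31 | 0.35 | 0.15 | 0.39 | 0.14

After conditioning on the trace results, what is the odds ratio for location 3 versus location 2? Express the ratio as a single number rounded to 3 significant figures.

1.09

Unnormalized posterior weight (prior times the trace result likelihoods) for each of the two hypotheses:
  location 3: 0.203 × 0.82 × 0.93 × 0.30 × 0.35 = 0.016255
  location 2: 0.158 × 0.94 × 0.75 × 0.43 × 0.31 = 0.014848
Posterior odds = 0.016255 / 0.014848 ≈ 1.09.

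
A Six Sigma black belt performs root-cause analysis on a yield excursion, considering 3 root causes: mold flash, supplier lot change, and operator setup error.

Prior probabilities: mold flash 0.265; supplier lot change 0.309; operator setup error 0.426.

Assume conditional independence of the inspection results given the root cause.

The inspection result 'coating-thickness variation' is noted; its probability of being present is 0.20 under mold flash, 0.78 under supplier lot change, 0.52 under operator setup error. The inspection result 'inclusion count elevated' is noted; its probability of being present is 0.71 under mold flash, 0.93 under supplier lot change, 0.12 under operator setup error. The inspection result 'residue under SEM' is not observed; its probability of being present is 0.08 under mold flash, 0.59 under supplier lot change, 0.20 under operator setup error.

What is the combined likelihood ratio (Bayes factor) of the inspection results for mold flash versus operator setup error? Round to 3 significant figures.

2.62

Joint likelihood of the inspection result pattern under each hypothesis (using 1 − P(present | H) for each absent inspection result):
  mold flash: 0.20 × 0.71 × (1 − 0.08) = 0.13064
  operator setup error: 0.52 × 0.12 × (1 − 0.20) = 0.04992
Bayes factor = 0.13064 / 0.04992 ≈ 2.62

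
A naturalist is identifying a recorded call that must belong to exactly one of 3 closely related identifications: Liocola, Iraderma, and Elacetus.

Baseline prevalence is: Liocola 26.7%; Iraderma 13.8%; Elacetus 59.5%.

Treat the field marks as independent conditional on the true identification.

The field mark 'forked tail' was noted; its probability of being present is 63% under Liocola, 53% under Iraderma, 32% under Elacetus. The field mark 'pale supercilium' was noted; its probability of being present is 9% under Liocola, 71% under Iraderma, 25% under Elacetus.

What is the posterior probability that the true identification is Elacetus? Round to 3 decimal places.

Multiply each prior by the joint likelihood of the field mark pattern:
  Liocola: 0.267 × 0.63 × 0.09 = 0.015139
  Iraderma: 0.138 × 0.53 × 0.71 = 0.051929
  Elacetus: 0.595 × 0.32 × 0.25 = 0.0476
Marginal likelihood of the evidence = 0.11467.
P(Elacetus | evidence) = 0.0476 / 0.11467 ≈ 0.415.

0.415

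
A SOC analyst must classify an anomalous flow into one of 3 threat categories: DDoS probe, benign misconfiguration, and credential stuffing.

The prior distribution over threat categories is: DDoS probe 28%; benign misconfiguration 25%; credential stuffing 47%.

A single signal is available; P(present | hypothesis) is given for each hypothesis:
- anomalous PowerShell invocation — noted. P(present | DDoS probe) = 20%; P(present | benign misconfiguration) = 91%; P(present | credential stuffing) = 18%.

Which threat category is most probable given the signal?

For each hypothesis, the unnormalized posterior weight is prior × likelihood:
  DDoS probe: 0.28 × 0.20 = 0.056
  benign misconfiguration: 0.25 × 0.91 = 0.2275
  credential stuffing: 0.47 × 0.18 = 0.0846
Normalizing constant Z = 0.056 + 0.2275 + 0.0846 = 0.3681.
P(DDoS probe | evidence) ≈ 0.056 / 0.3681 ≈ 0.152
P(benign misconfiguration | evidence) ≈ 0.2275 / 0.3681 ≈ 0.618
P(credential stuffing | evidence) ≈ 0.0846 / 0.3681 ≈ 0.230
The largest is 0.618, so benign misconfiguration is most probable.

benign misconfiguration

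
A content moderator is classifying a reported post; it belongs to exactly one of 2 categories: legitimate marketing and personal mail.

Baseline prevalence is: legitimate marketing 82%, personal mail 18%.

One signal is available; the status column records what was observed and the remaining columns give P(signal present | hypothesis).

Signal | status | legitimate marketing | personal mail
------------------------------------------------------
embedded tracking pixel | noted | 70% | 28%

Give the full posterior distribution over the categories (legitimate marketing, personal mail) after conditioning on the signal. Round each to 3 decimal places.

For each hypothesis, the unnormalized posterior weight is prior × likelihood:
  legitimate marketing: 0.82 × 0.70 = 0.574
  personal mail: 0.18 × 0.28 = 0.0504
Marginal likelihood of the evidence = 0.6244.
P(legitimate marketing | evidence) = 0.574 / 0.6244 ≈ 0.919
P(personal mail | evidence) = 0.0504 / 0.6244 ≈ 0.081

0.919, 0.081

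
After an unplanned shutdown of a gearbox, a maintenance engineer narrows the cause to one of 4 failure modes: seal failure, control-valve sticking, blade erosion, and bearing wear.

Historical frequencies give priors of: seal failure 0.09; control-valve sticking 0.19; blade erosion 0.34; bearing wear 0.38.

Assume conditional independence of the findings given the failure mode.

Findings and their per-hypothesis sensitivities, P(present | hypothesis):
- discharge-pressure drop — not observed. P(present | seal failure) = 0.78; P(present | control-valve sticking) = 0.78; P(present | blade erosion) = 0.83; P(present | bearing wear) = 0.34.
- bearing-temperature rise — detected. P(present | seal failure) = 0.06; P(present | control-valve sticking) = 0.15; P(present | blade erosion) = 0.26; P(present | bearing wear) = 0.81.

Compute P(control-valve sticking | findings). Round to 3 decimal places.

0.028

By Bayes' rule with conditional independence, the unnormalized weight for each hypothesis is prior × ∏ likelihoods (using 1 − P(present | H) for each absent finding):
  seal failure: 0.09 × (1 − 0.78) × 0.06 = 0.001188
  control-valve sticking: 0.19 × (1 − 0.78) × 0.15 = 0.00627
  blade erosion: 0.34 × (1 − 0.83) × 0.26 = 0.015028
  bearing wear: 0.38 × (1 − 0.34) × 0.81 = 0.20315
Marginal likelihood of the evidence = 0.22563.
P(control-valve sticking | evidence) = 0.00627 / 0.22563 ≈ 0.028.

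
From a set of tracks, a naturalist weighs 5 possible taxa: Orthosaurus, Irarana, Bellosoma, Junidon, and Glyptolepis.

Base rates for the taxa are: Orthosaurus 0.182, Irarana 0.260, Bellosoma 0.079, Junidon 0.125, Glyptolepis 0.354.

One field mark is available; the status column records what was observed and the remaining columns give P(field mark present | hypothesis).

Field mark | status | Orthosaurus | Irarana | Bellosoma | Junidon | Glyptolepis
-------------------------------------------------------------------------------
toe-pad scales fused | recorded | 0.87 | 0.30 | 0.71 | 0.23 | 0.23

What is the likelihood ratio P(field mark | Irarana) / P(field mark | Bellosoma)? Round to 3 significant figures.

0.423

The Bayes factor is the ratio of the two likelihoods.
  Irarana: 0.3
  Bellosoma: 0.71
Bayes factor = 0.3 / 0.71 ≈ 0.423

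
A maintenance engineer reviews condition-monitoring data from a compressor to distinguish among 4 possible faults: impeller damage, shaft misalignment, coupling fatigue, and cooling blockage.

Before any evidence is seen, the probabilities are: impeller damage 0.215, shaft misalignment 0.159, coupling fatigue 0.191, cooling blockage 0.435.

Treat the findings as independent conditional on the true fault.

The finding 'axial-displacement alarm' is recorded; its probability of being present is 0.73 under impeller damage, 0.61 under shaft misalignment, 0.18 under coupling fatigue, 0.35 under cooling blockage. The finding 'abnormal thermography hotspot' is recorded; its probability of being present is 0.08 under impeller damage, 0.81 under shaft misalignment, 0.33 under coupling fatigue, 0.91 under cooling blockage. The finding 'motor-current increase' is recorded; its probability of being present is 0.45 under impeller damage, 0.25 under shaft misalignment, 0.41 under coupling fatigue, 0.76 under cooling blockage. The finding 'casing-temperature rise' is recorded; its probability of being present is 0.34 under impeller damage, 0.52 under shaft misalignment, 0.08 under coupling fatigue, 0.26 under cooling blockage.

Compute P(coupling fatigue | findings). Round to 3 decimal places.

By Bayes' rule with conditional independence, the unnormalized weight for each hypothesis is prior × ∏ likelihoods:
  impeller damage: 0.215 × 0.73 × 0.08 × 0.45 × 0.34 = 0.0019211
  shaft misalignment: 0.159 × 0.61 × 0.81 × 0.25 × 0.52 = 0.010213
  coupling fatigue: 0.191 × 0.18 × 0.33 × 0.41 × 0.08 = 0.00037213
  cooling blockage: 0.435 × 0.35 × 0.91 × 0.76 × 0.26 = 0.027377
Marginal likelihood of the evidence = 0.039883.
P(coupling fatigue | evidence) = 0.00037213 / 0.039883 ≈ 0.009.

0.009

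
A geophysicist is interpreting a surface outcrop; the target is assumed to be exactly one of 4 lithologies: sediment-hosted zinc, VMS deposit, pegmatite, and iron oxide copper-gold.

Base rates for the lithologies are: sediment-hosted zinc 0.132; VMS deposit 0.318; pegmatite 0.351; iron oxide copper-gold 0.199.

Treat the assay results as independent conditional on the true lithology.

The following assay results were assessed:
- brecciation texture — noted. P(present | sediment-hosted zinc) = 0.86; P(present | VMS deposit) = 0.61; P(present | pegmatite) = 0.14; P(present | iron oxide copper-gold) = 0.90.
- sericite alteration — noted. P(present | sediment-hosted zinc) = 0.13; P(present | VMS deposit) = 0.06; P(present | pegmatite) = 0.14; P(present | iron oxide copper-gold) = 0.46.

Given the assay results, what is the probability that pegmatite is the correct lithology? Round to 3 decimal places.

0.059

Multiply each prior by the joint likelihood of the assay result pattern:
  sediment-hosted zinc: 0.132 × 0.86 × 0.13 = 0.014758
  VMS deposit: 0.318 × 0.61 × 0.06 = 0.011639
  pegmatite: 0.351 × 0.14 × 0.14 = 0.0068796
  iron oxide copper-gold: 0.199 × 0.90 × 0.46 = 0.082386
Normalizing constant Z = 0.014758 + 0.011639 + 0.0068796 + 0.082386 = 0.11566.
P(pegmatite | evidence) = 0.0068796 / 0.11566 ≈ 0.059.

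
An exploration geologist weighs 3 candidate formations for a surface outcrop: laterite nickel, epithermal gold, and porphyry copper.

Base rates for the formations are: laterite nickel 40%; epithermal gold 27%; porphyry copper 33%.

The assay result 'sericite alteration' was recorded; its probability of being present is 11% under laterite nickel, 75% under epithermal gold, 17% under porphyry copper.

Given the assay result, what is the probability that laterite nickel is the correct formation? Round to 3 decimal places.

By Bayes' rule, the unnormalized weight for each hypothesis is prior × likelihood:
  laterite nickel: 0.40 × 0.11 = 0.044
  epithermal gold: 0.27 × 0.75 = 0.2025
  porphyry copper: 0.33 × 0.17 = 0.0561
The unnormalized weights sum to 0.3026.
P(laterite nickel | evidence) = 0.044 / 0.3026 ≈ 0.145.

0.145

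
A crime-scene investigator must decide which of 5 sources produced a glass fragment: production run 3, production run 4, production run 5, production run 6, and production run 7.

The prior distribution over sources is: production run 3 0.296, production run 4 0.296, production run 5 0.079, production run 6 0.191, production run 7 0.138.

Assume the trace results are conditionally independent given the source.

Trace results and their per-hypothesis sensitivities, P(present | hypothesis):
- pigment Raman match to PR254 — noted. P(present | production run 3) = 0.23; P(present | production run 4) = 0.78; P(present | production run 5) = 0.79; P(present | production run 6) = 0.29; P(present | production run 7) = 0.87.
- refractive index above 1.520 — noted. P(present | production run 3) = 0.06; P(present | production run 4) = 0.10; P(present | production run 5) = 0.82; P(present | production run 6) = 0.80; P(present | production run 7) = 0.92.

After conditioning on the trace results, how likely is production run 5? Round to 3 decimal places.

For each hypothesis, the unnormalized posterior weight is prior × product of the trace result likelihoods:
  production run 3: 0.296 × 0.23 × 0.06 = 0.0040848
  production run 4: 0.296 × 0.78 × 0.10 = 0.023088
  production run 5: 0.079 × 0.79 × 0.82 = 0.051176
  production run 6: 0.191 × 0.29 × 0.80 = 0.044312
  production run 7: 0.138 × 0.87 × 0.92 = 0.11046
The unnormalized weights sum to 0.23312.
P(production run 5 | evidence) = 0.051176 / 0.23312 ≈ 0.220.

0.220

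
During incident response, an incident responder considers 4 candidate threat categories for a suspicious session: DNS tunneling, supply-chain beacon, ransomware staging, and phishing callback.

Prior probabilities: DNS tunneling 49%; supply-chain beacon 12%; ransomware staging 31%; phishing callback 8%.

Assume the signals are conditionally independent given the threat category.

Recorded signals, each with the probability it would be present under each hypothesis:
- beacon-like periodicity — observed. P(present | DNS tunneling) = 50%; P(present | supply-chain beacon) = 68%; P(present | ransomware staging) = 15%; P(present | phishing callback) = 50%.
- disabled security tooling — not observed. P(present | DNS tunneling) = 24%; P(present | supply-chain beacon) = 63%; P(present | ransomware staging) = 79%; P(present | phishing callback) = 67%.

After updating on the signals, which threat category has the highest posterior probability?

For each hypothesis, the unnormalized posterior weight is prior × product of the signal likelihoods (using 1 − P(present | H) for each absent signal):
  DNS tunneling: 0.49 × 0.50 × (1 − 0.24) = 0.1862
  supply-chain beacon: 0.12 × 0.68 × (1 − 0.63) = 0.030192
  ransomware staging: 0.31 × 0.15 × (1 − 0.79) = 0.009765
  phishing callback: 0.08 × 0.50 × (1 − 0.67) = 0.0132
Marginal likelihood of the evidence = 0.23936.
P(DNS tunneling | evidence) ≈ 0.1862 / 0.23936 ≈ 0.778
P(supply-chain beacon | evidence) ≈ 0.030192 / 0.23936 ≈ 0.126
P(ransomware staging | evidence) ≈ 0.009765 / 0.23936 ≈ 0.041
P(phishing callback | evidence) ≈ 0.0132 / 0.23936 ≈ 0.055
The largest is 0.778, so DNS tunneling is most probable.

DNS tunneling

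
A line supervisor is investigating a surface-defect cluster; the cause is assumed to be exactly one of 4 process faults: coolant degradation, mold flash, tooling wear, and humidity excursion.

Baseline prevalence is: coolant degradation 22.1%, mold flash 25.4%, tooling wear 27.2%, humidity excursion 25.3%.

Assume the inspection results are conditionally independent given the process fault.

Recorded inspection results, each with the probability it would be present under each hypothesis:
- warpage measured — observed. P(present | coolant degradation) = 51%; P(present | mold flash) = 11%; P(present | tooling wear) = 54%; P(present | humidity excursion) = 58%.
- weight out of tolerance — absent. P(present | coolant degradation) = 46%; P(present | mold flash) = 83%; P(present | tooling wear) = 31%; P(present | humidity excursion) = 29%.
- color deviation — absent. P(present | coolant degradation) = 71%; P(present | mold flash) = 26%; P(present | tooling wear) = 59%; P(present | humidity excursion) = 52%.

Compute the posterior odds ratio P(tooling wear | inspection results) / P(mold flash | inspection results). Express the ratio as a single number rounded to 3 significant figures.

Posterior odds equal prior odds times the likelihood ratio; only the two competing hypotheses matter (using 1 − P(present | H) for each absent inspection result).
  tooling wear: 0.272 × 0.54 × (1 − 0.31) × (1 − 0.59) = 0.041552
  mold flash: 0.254 × 0.11 × (1 − 0.83) × (1 − 0.26) = 0.0035149
Odds(tooling wear : mold flash) = 0.041552 / 0.0035149 ≈ 11.8.

11.8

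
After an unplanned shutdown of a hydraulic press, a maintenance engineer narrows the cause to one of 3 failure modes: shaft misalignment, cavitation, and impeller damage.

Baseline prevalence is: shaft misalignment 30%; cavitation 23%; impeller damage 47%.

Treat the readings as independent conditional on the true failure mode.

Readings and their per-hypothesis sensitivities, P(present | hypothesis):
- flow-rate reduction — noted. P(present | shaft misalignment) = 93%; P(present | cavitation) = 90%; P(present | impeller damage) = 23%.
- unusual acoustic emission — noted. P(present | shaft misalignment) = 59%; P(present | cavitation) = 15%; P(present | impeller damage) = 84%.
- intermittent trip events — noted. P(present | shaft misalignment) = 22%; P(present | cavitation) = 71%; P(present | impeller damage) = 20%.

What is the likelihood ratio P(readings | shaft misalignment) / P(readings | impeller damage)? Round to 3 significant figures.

Joint likelihood of the reading pattern under each hypothesis:
  shaft misalignment: 0.93 × 0.59 × 0.22 = 0.12071
  impeller damage: 0.23 × 0.84 × 0.20 = 0.03864
Bayes factor = 0.12071 / 0.03864 ≈ 3.12

3.12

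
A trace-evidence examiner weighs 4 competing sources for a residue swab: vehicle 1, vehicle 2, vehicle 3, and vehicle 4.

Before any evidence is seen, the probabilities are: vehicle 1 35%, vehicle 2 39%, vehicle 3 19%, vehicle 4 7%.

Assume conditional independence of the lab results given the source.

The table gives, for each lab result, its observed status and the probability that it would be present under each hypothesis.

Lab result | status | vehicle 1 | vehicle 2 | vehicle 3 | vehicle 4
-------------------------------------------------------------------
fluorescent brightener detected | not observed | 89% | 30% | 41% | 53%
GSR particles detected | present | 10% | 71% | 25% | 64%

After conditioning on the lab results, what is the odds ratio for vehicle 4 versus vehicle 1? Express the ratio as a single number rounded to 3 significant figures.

5.47

Unnormalized posterior weight (prior times the lab result likelihoods) for each of the two hypotheses (using 1 − P(present | H) for each absent lab result):
  vehicle 4: 0.07 × (1 − 0.53) × 0.64 = 0.021056
  vehicle 1: 0.35 × (1 − 0.89) × 0.10 = 0.00385
Odds(vehicle 4 : vehicle 1) = 0.021056 / 0.00385 ≈ 5.47.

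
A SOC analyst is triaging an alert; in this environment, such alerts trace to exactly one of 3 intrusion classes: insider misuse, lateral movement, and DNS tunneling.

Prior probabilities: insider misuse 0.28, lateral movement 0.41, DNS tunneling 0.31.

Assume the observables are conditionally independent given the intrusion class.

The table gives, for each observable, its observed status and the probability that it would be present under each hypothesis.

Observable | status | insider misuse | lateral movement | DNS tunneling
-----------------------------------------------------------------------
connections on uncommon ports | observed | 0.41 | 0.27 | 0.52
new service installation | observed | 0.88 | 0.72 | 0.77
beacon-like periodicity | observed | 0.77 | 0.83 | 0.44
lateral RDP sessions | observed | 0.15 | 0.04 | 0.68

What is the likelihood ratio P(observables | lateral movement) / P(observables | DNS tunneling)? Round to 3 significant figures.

0.0539

Joint likelihood of the observable pattern under each hypothesis:
  lateral movement: 0.27 × 0.72 × 0.83 × 0.04 = 0.0064541
  DNS tunneling: 0.52 × 0.77 × 0.44 × 0.68 = 0.1198
Bayes factor = 0.0064541 / 0.1198 ≈ 0.0539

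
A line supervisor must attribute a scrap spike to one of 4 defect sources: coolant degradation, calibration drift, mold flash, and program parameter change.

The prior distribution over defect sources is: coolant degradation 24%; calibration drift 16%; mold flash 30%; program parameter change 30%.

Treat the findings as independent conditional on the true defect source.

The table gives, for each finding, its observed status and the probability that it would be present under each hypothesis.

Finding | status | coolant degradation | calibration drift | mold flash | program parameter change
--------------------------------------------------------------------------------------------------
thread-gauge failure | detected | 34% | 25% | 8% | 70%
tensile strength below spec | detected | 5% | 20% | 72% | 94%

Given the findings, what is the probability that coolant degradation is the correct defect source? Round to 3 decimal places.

0.018

By Bayes' rule with conditional independence, the unnormalized weight for each hypothesis is prior × ∏ likelihoods:
  coolant degradation: 0.24 × 0.34 × 0.05 = 0.00408
  calibration drift: 0.16 × 0.25 × 0.20 = 0.008
  mold flash: 0.30 × 0.08 × 0.72 = 0.01728
  program parameter change: 0.30 × 0.70 × 0.94 = 0.1974
Normalizing constant Z = 0.00408 + 0.008 + 0.01728 + 0.1974 = 0.22676.
P(coolant degradation | evidence) = 0.00408 / 0.22676 ≈ 0.018.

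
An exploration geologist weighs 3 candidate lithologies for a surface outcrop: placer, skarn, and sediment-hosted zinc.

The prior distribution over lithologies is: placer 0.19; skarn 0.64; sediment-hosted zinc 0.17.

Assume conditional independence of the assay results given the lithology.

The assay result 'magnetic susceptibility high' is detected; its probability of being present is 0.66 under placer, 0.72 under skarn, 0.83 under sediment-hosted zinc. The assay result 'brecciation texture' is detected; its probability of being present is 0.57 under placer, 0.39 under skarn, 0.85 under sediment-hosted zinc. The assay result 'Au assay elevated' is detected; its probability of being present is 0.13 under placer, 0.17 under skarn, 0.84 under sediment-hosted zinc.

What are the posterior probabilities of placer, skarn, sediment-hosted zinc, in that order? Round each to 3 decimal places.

0.066, 0.217, 0.717

For each hypothesis, the unnormalized posterior weight is prior × product of the assay result likelihoods:
  placer: 0.19 × 0.66 × 0.57 × 0.13 = 0.0092921
  skarn: 0.64 × 0.72 × 0.39 × 0.17 = 0.030551
  sediment-hosted zinc: 0.17 × 0.83 × 0.85 × 0.84 = 0.10075
Marginal likelihood of the evidence = 0.14059.
P(placer | evidence) = 0.0092921 / 0.14059 ≈ 0.066
P(skarn | evidence) = 0.030551 / 0.14059 ≈ 0.217
P(sediment-hosted zinc | evidence) = 0.10075 / 0.14059 ≈ 0.717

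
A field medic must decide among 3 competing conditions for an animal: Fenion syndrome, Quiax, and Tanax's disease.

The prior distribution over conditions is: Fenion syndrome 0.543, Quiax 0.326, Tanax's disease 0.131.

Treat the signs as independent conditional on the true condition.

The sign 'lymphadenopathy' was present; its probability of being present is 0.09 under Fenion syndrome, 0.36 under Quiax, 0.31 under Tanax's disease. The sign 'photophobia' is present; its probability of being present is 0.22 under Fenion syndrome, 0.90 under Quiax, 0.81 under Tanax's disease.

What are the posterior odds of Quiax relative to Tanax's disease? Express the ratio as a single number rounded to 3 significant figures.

Posterior odds equal prior odds times the likelihood ratio; only the two competing hypotheses matter.
  Quiax: 0.326 × 0.36 × 0.90 = 0.10562
  Tanax's disease: 0.131 × 0.31 × 0.81 = 0.032894
Odds(Quiax : Tanax's disease) = 0.10562 / 0.032894 ≈ 3.21.

3.21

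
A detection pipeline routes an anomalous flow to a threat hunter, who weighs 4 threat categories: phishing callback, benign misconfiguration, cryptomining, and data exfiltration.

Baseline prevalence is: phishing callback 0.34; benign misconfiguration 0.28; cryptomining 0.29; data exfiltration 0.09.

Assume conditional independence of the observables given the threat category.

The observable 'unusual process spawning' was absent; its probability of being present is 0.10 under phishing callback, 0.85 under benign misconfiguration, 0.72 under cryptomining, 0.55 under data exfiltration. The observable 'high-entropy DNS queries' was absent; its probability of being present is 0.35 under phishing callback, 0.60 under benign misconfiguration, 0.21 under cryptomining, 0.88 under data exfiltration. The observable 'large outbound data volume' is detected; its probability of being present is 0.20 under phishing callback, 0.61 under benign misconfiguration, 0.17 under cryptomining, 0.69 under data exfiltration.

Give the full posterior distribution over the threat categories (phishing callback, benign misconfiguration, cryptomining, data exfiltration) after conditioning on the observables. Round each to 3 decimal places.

For each hypothesis, the unnormalized posterior weight is prior × product of the observable likelihoods (using 1 − P(present | H) for each absent observable):
  phishing callback: 0.34 × (1 − 0.10) × (1 − 0.35) × 0.20 = 0.03978
  benign misconfiguration: 0.28 × (1 − 0.85) × (1 − 0.60) × 0.61 = 0.010248
  cryptomining: 0.29 × (1 − 0.72) × (1 − 0.21) × 0.17 = 0.010905
  data exfiltration: 0.09 × (1 − 0.55) × (1 − 0.88) × 0.69 = 0.0033534
The unnormalized weights sum to 0.064287.
P(phishing callback | evidence) = 0.03978 / 0.064287 ≈ 0.619
P(benign misconfiguration | evidence) = 0.010248 / 0.064287 ≈ 0.159
P(cryptomining | evidence) = 0.010905 / 0.064287 ≈ 0.170
P(data exfiltration | evidence) = 0.0033534 / 0.064287 ≈ 0.052

0.619, 0.159, 0.170, 0.052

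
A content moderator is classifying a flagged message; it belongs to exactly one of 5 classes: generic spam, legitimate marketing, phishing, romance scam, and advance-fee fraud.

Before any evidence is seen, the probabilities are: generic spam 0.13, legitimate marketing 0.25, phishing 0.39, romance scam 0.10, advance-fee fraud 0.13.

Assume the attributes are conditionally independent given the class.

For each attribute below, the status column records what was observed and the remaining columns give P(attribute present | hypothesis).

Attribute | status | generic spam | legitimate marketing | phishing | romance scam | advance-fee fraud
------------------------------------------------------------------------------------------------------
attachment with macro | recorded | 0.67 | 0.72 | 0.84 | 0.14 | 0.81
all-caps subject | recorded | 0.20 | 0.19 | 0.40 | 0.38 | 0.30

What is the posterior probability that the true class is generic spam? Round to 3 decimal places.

Multiply each prior by the joint likelihood of the attribute pattern:
  generic spam: 0.13 × 0.67 × 0.20 = 0.01742
  legitimate marketing: 0.25 × 0.72 × 0.19 = 0.0342
  phishing: 0.39 × 0.84 × 0.40 = 0.13104
  romance scam: 0.10 × 0.14 × 0.38 = 0.00532
  advance-fee fraud: 0.13 × 0.81 × 0.30 = 0.03159
Normalizing constant Z = 0.01742 + 0.0342 + 0.13104 + 0.00532 + 0.03159 = 0.21957.
P(generic spam | evidence) = 0.01742 / 0.21957 ≈ 0.079.

0.079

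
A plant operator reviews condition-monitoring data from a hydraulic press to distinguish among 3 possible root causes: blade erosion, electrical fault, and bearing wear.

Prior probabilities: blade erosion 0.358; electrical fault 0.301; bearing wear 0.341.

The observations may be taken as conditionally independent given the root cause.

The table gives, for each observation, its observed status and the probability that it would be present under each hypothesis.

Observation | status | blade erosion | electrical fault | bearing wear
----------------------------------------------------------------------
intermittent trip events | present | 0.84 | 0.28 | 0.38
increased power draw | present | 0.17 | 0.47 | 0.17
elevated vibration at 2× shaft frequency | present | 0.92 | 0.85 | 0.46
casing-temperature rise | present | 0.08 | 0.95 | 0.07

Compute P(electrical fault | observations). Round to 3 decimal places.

Multiply each prior by the joint likelihood of the evidence pattern:
  blade erosion: 0.358 × 0.84 × 0.17 × 0.92 × 0.08 = 0.0037626
  electrical fault: 0.301 × 0.28 × 0.47 × 0.85 × 0.95 = 0.031986
  bearing wear: 0.341 × 0.38 × 0.17 × 0.46 × 0.07 = 0.00070932
Normalizing constant Z = 0.0037626 + 0.031986 + 0.00070932 = 0.036458.
P(electrical fault | evidence) = 0.031986 / 0.036458 ≈ 0.877.

0.877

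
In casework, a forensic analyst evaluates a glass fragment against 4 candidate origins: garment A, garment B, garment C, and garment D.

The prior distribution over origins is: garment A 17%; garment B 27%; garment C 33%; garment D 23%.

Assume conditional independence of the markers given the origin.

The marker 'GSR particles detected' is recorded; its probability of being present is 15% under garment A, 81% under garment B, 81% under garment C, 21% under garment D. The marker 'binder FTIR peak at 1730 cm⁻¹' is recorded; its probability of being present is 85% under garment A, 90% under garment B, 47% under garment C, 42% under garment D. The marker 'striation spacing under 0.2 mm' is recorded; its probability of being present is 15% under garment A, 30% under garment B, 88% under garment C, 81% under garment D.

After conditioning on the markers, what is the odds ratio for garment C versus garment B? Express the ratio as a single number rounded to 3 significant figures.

Unnormalized posterior weight (prior times the marker likelihoods) for each of the two hypotheses:
  garment C: 0.33 × 0.81 × 0.47 × 0.88 = 0.11056
  garment B: 0.27 × 0.81 × 0.90 × 0.30 = 0.059049
Posterior odds = 0.11056 / 0.059049 ≈ 1.87.

1.87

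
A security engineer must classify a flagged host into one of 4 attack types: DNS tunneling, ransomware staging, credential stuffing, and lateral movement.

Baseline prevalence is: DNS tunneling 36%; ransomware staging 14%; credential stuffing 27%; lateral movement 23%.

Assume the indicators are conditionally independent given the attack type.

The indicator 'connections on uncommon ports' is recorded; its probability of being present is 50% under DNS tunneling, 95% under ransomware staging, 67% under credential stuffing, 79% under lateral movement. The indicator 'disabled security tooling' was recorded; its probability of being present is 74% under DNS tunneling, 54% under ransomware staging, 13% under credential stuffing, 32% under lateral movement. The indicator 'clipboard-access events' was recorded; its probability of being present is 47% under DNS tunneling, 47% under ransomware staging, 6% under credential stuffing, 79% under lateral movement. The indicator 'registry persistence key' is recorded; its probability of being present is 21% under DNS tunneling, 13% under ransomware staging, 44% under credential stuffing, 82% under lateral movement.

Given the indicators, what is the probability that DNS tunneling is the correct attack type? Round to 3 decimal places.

0.236

By Bayes' rule with conditional independence, the unnormalized weight for each hypothesis is prior × ∏ likelihoods:
  DNS tunneling: 0.36 × 0.50 × 0.74 × 0.47 × 0.21 = 0.013147
  ransomware staging: 0.14 × 0.95 × 0.54 × 0.47 × 0.13 = 0.0043882
  credential stuffing: 0.27 × 0.67 × 0.13 × 0.06 × 0.44 = 0.00062085
  lateral movement: 0.23 × 0.79 × 0.32 × 0.79 × 0.82 = 0.037666
The unnormalized weights sum to 0.055822.
P(DNS tunneling | evidence) = 0.013147 / 0.055822 ≈ 0.236.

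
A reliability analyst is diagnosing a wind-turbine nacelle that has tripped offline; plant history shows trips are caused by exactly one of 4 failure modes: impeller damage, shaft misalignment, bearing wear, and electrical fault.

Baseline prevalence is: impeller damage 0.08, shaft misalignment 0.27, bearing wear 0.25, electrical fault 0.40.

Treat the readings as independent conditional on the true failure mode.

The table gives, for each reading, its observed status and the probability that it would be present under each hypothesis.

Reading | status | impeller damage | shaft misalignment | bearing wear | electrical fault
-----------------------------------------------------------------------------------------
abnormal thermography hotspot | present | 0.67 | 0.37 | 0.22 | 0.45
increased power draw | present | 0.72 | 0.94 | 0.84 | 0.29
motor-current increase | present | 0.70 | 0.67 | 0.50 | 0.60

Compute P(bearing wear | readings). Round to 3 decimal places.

For each hypothesis, the unnormalized posterior weight is prior × product of the reading likelihoods:
  impeller damage: 0.08 × 0.67 × 0.72 × 0.70 = 0.027014
  shaft misalignment: 0.27 × 0.37 × 0.94 × 0.67 = 0.062917
  bearing wear: 0.25 × 0.22 × 0.84 × 0.50 = 0.0231
  electrical fault: 0.40 × 0.45 × 0.29 × 0.60 = 0.03132
The unnormalized weights sum to 0.14435.
P(bearing wear | evidence) = 0.0231 / 0.14435 ≈ 0.160.

0.160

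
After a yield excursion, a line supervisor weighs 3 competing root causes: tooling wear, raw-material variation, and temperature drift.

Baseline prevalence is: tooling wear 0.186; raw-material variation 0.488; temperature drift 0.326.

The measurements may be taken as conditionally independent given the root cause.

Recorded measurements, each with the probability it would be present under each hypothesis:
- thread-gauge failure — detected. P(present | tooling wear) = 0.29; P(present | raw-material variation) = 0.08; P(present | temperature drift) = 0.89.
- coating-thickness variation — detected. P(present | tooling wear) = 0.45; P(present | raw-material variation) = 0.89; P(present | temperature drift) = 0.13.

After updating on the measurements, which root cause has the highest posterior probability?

By Bayes' rule with conditional independence, the unnormalized weight for each hypothesis is prior × ∏ likelihoods:
  tooling wear: 0.186 × 0.29 × 0.45 = 0.024273
  raw-material variation: 0.488 × 0.08 × 0.89 = 0.034746
  temperature drift: 0.326 × 0.89 × 0.13 = 0.037718
The unnormalized weights sum to 0.096737.
P(tooling wear | evidence) ≈ 0.024273 / 0.096737 ≈ 0.251
P(raw-material variation | evidence) ≈ 0.034746 / 0.096737 ≈ 0.359
P(temperature drift | evidence) ≈ 0.037718 / 0.096737 ≈ 0.390
The largest is 0.390, so temperature drift is most probable.

temperature drift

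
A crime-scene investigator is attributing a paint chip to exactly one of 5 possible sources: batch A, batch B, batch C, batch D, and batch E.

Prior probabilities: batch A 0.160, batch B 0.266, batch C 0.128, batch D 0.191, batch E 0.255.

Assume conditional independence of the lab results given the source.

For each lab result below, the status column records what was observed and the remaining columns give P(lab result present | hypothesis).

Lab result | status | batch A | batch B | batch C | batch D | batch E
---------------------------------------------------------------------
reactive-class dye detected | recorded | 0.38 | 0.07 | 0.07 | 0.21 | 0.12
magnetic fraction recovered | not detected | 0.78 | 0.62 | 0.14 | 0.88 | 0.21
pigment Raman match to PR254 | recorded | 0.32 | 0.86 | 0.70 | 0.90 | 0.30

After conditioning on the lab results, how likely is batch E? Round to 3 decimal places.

By Bayes' rule with conditional independence, the unnormalized weight for each hypothesis is prior × ∏ likelihoods (using 1 − P(present | H) for each absent lab result):
  batch A: 0.160 × 0.38 × (1 − 0.78) × 0.32 = 0.0042803
  batch B: 0.266 × 0.07 × (1 − 0.62) × 0.86 = 0.006085
  batch C: 0.128 × 0.07 × (1 − 0.14) × 0.70 = 0.0053939
  batch D: 0.191 × 0.21 × (1 − 0.88) × 0.90 = 0.0043319
  batch E: 0.255 × 0.12 × (1 − 0.21) × 0.30 = 0.0072522
Normalizing constant Z = 0.0042803 + 0.006085 + 0.0053939 + 0.0043319 + 0.0072522 = 0.027343.
P(batch E | evidence) = 0.0072522 / 0.027343 ≈ 0.265.

0.265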